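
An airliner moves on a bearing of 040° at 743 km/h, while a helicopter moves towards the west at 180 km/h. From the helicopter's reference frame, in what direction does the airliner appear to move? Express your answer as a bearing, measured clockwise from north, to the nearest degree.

049°

Taking east as x and north as y: airliner velocity = (477.591, 569.171) km/h; helicopter velocity = (-180.000, 0.000) km/h.
Velocity of airliner relative to helicopter = (477.591, 569.171) − (-180.000, 0.000) = (657.591, 569.171) km/h.
Bearing = atan2(657.59, 569.17) = 49.12° clockwise from north.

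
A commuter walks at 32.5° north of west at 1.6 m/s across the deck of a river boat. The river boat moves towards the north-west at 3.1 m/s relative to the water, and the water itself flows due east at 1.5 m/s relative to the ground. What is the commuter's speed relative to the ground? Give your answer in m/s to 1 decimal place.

3.7 m/s

In east/north components (m/s): commuter relative to river boat = (-1.349, 0.860); river boat relative to water = (-2.192, 2.192); water relative to ground = (1.500, 0.000).
Sum = (-2.041, 3.052) m/s.
Speed = |(-2.041, 3.052)| = 3.672 m/s.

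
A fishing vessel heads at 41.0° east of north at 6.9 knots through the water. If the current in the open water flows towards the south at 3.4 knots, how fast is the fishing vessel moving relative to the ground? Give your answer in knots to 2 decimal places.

Taking east as x and north as y: velocity relative to the water = (4.527, 5.207) knots; the water relative to ground = (0.000, -3.400) knots.
Velocity relative to ground = (4.527, 5.207) + (0.000, -3.400) = (4.527, 1.807) knots.
Speed = |(4.527, 1.807)| = 4.874 knots.

4.87 knots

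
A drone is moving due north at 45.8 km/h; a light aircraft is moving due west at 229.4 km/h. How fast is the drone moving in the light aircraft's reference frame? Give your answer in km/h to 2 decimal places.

Taking east as x and north as y: drone velocity = (0.000, 45.800) km/h; light aircraft velocity = (-229.400, 0.000) km/h.
Velocity of drone relative to light aircraft = (0.000, 45.800) − (-229.400, 0.000) = (229.400, 45.800) km/h.
Magnitude = |(229.400, 45.800)| = 233.927 km/h.

233.93 km/h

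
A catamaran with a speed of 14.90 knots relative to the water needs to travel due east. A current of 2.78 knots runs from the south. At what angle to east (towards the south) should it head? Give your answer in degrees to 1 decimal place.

The current pushes perpendicular to the desired track; the heading must have a component into the current equal to 2.78 knots: 14.90 sin θ = 2.78.
sin θ = 0.1866, so θ = 10.753°.

10.8°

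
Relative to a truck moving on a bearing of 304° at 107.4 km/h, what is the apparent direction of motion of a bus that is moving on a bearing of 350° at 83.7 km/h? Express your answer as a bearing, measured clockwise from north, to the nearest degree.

073°

Taking east as x and north as y: bus velocity = (-14.534, 82.428) km/h; truck velocity = (-89.039, 60.057) km/h.
Velocity of bus relative to truck = (-14.534, 82.428) − (-89.039, 60.057) = (74.504, 22.371) km/h.
Bearing = atan2(74.50, 22.37) = 73.29° clockwise from north.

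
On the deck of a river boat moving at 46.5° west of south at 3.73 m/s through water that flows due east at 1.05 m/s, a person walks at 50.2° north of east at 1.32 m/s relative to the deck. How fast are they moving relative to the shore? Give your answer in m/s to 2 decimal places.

1.75 m/s

In east/north components (m/s): person relative to river boat = (0.845, 1.014); river boat relative to water = (-2.706, -2.568); water relative to ground = (1.050, 0.000).
Sum = (-0.811, -1.553) m/s.
Speed = |(-0.811, -1.553)| = 1.752 m/s.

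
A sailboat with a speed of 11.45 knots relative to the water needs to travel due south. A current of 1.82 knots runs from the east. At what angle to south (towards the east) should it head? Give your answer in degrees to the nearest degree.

9°

The current pushes perpendicular to the desired track; the heading must have a component into the current equal to 1.82 knots: 11.45 sin θ = 1.82.
sin θ = 0.1590, so θ = 9.146°.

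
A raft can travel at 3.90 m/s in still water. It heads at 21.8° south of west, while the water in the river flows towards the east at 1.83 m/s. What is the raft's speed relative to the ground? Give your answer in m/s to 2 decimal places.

2.30 m/s

Taking east as x and north as y: velocity relative to the water = (-3.621, -1.448) m/s; the water relative to ground = (1.830, 0.000) m/s.
Velocity relative to ground = (-3.621, -1.448) + (1.830, 0.000) = (-1.791, -1.448) m/s.
Speed = |(-1.791, -1.448)| = 2.303 m/s.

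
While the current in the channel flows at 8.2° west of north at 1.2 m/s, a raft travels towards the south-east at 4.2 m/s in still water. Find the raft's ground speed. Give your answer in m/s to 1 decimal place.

3.3 m/s

Taking east as x and north as y: velocity relative to the water = (2.970, -2.970) m/s; the water relative to ground = (-0.171, 1.188) m/s.
Velocity relative to ground = (2.970, -2.970) + (-0.171, 1.188) = (2.799, -1.782) m/s.
Speed = |(2.799, -1.782)| = 3.318 m/s.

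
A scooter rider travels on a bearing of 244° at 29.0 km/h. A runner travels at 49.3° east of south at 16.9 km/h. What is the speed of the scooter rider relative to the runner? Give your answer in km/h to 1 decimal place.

Taking east as x and north as y: scooter rider velocity = (-26.065, -12.713) km/h; runner velocity = (12.812, -11.020) km/h.
Velocity of scooter rider relative to runner = (-26.065, -12.713) − (12.812, -11.020) = (-38.877, -1.692) km/h.
Magnitude = |(-38.877, -1.692)| = 38.914 km/h.

38.9 km/h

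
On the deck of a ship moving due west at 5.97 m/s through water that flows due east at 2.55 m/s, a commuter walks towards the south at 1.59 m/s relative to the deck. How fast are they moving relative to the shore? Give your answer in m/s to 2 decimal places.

In east/north components (m/s): commuter relative to ship = (0.000, -1.590); ship relative to water = (-5.970, 0.000); water relative to ground = (2.550, 0.000).
Sum = (-3.420, -1.590) m/s.
Speed = |(-3.420, -1.590)| = 3.772 m/s.

3.77 m/s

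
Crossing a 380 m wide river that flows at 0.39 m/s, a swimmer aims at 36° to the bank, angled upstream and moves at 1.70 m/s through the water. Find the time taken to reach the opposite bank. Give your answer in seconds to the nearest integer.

The component of the swimmer's velocity perpendicular to the bank is 1.70 × sin 36° = 0.999 m/s.
The current is parallel to the bank, so it does not affect the crossing time.
Time = 380 / 0.999 = 380.291 s.

380 s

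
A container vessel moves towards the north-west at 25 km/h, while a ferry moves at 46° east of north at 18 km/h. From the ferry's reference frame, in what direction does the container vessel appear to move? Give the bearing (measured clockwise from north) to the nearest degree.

280°

Taking east as x and north as y: container vessel velocity = (-17.678, 17.678) km/h; ferry velocity = (12.948, 12.504) km/h.
Velocity of container vessel relative to ferry = (-17.678, 17.678) − (12.948, 12.504) = (-30.626, 5.174) km/h.
Bearing = atan2(-30.63, 5.17) = 279.59° clockwise from north.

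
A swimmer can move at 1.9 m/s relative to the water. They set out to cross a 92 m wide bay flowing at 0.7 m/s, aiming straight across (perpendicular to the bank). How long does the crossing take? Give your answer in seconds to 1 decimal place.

The component of the swimmer's velocity perpendicular to the bank is 1.9 m/s.
The current is parallel to the bank, so it does not affect the crossing time.
Time = 92 / 1.900 = 48.421 s.

48.4 s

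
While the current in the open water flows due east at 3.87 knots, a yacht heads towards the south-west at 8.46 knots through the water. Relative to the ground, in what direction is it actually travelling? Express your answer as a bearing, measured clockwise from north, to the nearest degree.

199°

Taking east as x and north as y: velocity relative to the water = (-5.982, -5.982) knots; the water relative to ground = (3.870, 0.000) knots.
Velocity relative to ground = (-5.982, -5.982) + (3.870, 0.000) = (-2.112, -5.982) knots.
Bearing = atan2(-2.11, -5.98) = 199.45° clockwise from north.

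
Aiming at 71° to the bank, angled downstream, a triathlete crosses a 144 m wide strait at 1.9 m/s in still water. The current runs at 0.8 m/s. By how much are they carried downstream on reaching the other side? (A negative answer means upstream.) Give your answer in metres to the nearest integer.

114 m

Perpendicular speed = 1.796 m/s; crossing time = 144 / 1.796 = 80.157 s.
Net downstream speed = 1.419 m/s.
Drift = 1.419 × 80.157 = 113.708 m (downstream).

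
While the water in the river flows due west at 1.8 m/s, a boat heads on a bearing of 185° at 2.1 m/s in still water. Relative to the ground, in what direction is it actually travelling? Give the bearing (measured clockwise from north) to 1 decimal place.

223.5°

Taking east as x and north as y: velocity relative to the water = (-0.183, -2.092) m/s; the water relative to ground = (-1.800, 0.000) m/s.
Velocity relative to ground = (-0.183, -2.092) + (-1.800, 0.000) = (-1.983, -2.092) m/s.
Bearing = atan2(-1.98, -2.09) = 223.47° clockwise from north.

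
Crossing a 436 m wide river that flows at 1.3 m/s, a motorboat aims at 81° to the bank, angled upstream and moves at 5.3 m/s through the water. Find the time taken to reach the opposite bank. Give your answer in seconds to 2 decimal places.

The component of the motorboat's velocity perpendicular to the bank is 5.3 × sin 81° = 5.235 m/s.
The flow acts along the bank and has no component across it.
Time = 436 / 5.235 = 83.290 s.

83.29 s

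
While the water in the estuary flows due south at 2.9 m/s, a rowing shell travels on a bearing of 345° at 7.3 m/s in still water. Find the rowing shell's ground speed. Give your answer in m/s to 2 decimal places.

Taking east as x and north as y: velocity relative to the water = (-1.889, 7.051) m/s; the water relative to ground = (0.000, -2.900) m/s.
Velocity relative to ground = (-1.889, 7.051) + (0.000, -2.900) = (-1.889, 4.151) m/s.
Speed = |(-1.889, 4.151)| = 4.561 m/s.

4.56 m/s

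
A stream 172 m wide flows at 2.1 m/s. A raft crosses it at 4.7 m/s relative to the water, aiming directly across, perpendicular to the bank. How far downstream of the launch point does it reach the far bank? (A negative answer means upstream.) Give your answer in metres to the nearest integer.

77 m

Perpendicular speed = 4.700 m/s; crossing time = 172 / 4.700 = 36.596 s.
Net downstream speed = 2.100 m/s.
Drift = 2.100 × 36.596 = 76.851 m (downstream).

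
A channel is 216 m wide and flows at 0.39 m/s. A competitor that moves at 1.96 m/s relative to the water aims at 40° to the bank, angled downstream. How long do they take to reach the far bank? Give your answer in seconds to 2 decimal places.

171.45 s

The component of the competitor's velocity perpendicular to the bank is 1.96 × sin 40° = 1.260 m/s.
Only the cross-stream component determines the crossing time; the current contributes nothing perpendicular to the bank.
Time = 216 / 1.260 = 171.447 s.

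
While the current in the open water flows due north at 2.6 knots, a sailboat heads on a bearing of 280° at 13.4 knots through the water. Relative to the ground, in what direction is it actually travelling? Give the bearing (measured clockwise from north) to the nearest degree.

Taking east as x and north as y: velocity relative to the water = (-13.196, 2.327) knots; the water relative to ground = (0.000, 2.600) knots.
Velocity relative to ground = (-13.196, 2.327) + (0.000, 2.600) = (-13.196, 4.927) knots.
Bearing = atan2(-13.20, 4.93) = 290.47° clockwise from north.

290°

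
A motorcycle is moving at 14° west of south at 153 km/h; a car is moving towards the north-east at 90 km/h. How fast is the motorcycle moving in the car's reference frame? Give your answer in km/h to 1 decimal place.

Taking east as x and north as y: motorcycle velocity = (-37.014, -148.455) km/h; car velocity = (63.640, 63.640) km/h.
Velocity of motorcycle relative to car = (-37.014, -148.455) − (63.640, 63.640) = (-100.654, -212.095) km/h.
Magnitude = |(-100.654, -212.095)| = 234.767 km/h.

234.8 km/h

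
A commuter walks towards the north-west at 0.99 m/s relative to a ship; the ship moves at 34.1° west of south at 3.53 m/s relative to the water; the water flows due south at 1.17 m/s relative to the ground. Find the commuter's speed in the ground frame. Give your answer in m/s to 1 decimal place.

In east/north components (m/s): commuter relative to ship = (-0.700, 0.700); ship relative to water = (-1.979, -2.923); water relative to ground = (0.000, -1.170).
Sum = (-2.679, -3.393) m/s.
Speed = |(-2.679, -3.393)| = 4.323 m/s.

4.3 m/s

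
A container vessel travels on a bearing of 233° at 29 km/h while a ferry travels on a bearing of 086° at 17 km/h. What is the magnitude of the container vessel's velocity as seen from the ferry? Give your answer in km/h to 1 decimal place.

Taking east as x and north as y: container vessel velocity = (-23.160, -17.453) km/h; ferry velocity = (16.959, 1.186) km/h.
Velocity of container vessel relative to ferry = (-23.160, -17.453) − (16.959, 1.186) = (-40.119, -18.638) km/h.
Magnitude = |(-40.119, -18.638)| = 44.237 km/h.

44.2 km/h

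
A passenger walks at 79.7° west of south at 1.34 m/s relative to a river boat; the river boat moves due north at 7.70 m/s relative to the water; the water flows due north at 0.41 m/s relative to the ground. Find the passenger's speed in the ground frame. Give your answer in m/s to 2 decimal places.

In east/north components (m/s): passenger relative to river boat = (-1.318, -0.240); river boat relative to water = (0.000, 7.700); water relative to ground = (0.000, 0.410).
Sum = (-1.318, 7.870) m/s.
Speed = |(-1.318, 7.870)| = 7.980 m/s.

7.98 m/s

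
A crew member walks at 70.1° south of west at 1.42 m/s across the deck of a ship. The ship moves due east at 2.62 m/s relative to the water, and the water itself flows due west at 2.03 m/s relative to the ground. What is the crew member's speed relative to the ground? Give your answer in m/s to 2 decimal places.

1.34 m/s

In east/north components (m/s): crew member relative to ship = (-0.483, -1.335); ship relative to water = (2.620, 0.000); water relative to ground = (-2.030, 0.000).
Sum = (0.107, -1.335) m/s.
Speed = |(0.107, -1.335)| = 1.339 m/s.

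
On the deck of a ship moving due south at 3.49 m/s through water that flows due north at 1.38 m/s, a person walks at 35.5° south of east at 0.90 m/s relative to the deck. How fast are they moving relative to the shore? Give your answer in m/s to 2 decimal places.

In east/north components (m/s): person relative to ship = (0.733, -0.523); ship relative to water = (0.000, -3.490); water relative to ground = (0.000, 1.380).
Sum = (0.733, -2.633) m/s.
Speed = |(0.733, -2.633)| = 2.733 m/s.

2.73 m/s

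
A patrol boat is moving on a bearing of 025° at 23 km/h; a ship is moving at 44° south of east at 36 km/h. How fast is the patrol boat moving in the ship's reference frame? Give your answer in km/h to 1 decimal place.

Taking east as x and north as y: patrol boat velocity = (9.720, 20.845) km/h; ship velocity = (25.896, -25.008) km/h.
Velocity of patrol boat relative to ship = (9.720, 20.845) − (25.896, -25.008) = (-16.176, 45.853) km/h.
Magnitude = |(-16.176, 45.853)| = 48.622 km/h.

48.6 km/h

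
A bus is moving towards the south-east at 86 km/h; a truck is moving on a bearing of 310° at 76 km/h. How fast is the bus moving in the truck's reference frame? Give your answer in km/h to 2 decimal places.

161.85 km/h

Taking east as x and north as y: bus velocity = (60.811, -60.811) km/h; truck velocity = (-58.219, 48.852) km/h.
Velocity of bus relative to truck = (60.811, -60.811) − (-58.219, 48.852) = (119.031, -109.663) km/h.
Magnitude = |(119.031, -109.663)| = 161.846 km/h.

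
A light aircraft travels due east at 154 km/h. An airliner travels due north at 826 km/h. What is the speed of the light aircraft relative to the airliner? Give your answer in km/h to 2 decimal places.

840.23 km/h

Taking east as x and north as y: light aircraft velocity = (154.000, 0.000) km/h; airliner velocity = (0.000, 826.000) km/h.
Velocity of light aircraft relative to airliner = (154.000, 0.000) − (0.000, 826.000) = (154.000, -826.000) km/h.
Magnitude = |(154.000, -826.000)| = 840.233 km/h.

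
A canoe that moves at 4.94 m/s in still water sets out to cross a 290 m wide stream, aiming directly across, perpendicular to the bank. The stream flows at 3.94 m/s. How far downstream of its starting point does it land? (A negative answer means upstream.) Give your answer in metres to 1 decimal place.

Perpendicular speed = 4.940 m/s; crossing time = 290 / 4.940 = 58.704 s.
Net downstream speed = 3.940 m/s.
Drift = 3.940 × 58.704 = 231.296 m (downstream).

231.3 m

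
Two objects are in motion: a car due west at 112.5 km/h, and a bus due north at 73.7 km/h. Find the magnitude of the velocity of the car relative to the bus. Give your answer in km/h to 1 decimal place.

134.5 km/h

Taking east as x and north as y: car velocity = (-112.500, 0.000) km/h; bus velocity = (0.000, 73.700) km/h.
Velocity of car relative to bus = (-112.500, 0.000) − (0.000, 73.700) = (-112.500, -73.700) km/h.
Magnitude = |(-112.500, -73.700)| = 134.491 km/h.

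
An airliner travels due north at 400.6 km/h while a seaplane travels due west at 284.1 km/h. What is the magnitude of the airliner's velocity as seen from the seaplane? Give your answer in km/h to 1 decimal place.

491.1 km/h

Taking east as x and north as y: airliner velocity = (0.000, 400.600) km/h; seaplane velocity = (-284.100, 0.000) km/h.
Velocity of airliner relative to seaplane = (0.000, 400.600) − (-284.100, 0.000) = (284.100, 400.600) km/h.
Magnitude = |(284.100, 400.600)| = 491.114 km/h.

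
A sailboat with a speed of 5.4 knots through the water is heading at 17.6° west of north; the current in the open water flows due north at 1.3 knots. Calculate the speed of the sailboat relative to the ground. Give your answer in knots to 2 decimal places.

Taking east as x and north as y: velocity relative to the water = (-1.633, 5.147) knots; the water relative to ground = (0.000, 1.300) knots.
Velocity relative to ground = (-1.633, 5.147) + (0.000, 1.300) = (-1.633, 6.447) knots.
Speed = |(-1.633, 6.447)| = 6.651 knots.

6.65 knots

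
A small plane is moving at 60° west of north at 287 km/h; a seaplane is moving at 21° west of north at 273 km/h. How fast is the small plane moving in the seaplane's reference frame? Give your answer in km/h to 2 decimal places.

187.40 km/h

Taking east as x and north as y: small plane velocity = (-248.549, 143.500) km/h; seaplane velocity = (-97.834, 254.867) km/h.
Velocity of small plane relative to seaplane = (-248.549, 143.500) − (-97.834, 254.867) = (-150.715, -111.367) km/h.
Magnitude = |(-150.715, -111.367)| = 187.397 km/h.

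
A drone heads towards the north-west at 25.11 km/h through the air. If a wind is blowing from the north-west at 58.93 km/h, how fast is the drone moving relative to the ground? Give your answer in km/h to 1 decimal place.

33.8 km/h

Taking east as x and north as y: velocity relative to the air = (-17.755, 17.755) km/h; the air relative to ground = (41.670, -41.670) km/h.
Velocity relative to ground = (-17.755, 17.755) + (41.670, -41.670) = (23.914, -23.914) km/h.
Speed = |(23.914, -23.914)| = 33.820 km/h.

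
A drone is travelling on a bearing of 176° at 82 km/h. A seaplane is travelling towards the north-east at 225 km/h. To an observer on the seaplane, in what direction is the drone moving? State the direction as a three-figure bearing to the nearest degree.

212°

Taking east as x and north as y: drone velocity = (5.720, -81.800) km/h; seaplane velocity = (159.099, 159.099) km/h.
Velocity of drone relative to seaplane = (5.720, -81.800) − (159.099, 159.099) = (-153.379, -240.899) km/h.
Bearing = atan2(-153.38, -240.90) = 212.48° clockwise from north.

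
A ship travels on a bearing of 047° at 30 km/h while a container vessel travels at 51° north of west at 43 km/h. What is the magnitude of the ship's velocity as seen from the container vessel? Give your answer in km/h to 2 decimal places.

50.69 km/h

Taking east as x and north as y: ship velocity = (21.941, 20.460) km/h; container vessel velocity = (-27.061, 33.417) km/h.
Velocity of ship relative to container vessel = (21.941, 20.460) − (-27.061, 33.417) = (49.001, -12.957) km/h.
Magnitude = |(49.001, -12.957)| = 50.686 km/h.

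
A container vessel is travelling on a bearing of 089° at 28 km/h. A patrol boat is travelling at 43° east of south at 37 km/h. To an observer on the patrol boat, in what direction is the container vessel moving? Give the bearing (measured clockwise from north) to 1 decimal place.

Taking east as x and north as y: container vessel velocity = (27.996, 0.489) km/h; patrol boat velocity = (25.234, -27.060) km/h.
Velocity of container vessel relative to patrol boat = (27.996, 0.489) − (25.234, -27.060) = (2.762, 27.549) km/h.
Bearing = atan2(2.76, 27.55) = 5.72° clockwise from north.

005.7°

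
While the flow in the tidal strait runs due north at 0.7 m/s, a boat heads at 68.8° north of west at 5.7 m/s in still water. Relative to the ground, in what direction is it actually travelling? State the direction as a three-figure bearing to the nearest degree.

Taking east as x and north as y: velocity relative to the water = (-2.061, 5.314) m/s; the water relative to ground = (0.000, 0.700) m/s.
Velocity relative to ground = (-2.061, 5.314) + (0.000, 0.700) = (-2.061, 6.014) m/s.
Bearing = atan2(-2.06, 6.01) = 341.08° clockwise from north.

341°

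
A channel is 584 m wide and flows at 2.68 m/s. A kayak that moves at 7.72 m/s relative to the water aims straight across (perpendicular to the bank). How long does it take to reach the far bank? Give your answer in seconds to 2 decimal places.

The component of the kayak's velocity perpendicular to the bank is 7.72 m/s.
The flow acts along the bank and has no component across it.
Time = 584 / 7.720 = 75.648 s.

75.65 s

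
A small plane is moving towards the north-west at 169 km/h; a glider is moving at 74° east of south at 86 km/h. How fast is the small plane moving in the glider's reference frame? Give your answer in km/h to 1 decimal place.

247.8 km/h

Taking east as x and north as y: small plane velocity = (-119.501, 119.501) km/h; glider velocity = (82.669, -23.705) km/h.
Velocity of small plane relative to glider = (-119.501, 119.501) − (82.669, -23.705) = (-202.170, 143.206) km/h.
Magnitude = |(-202.170, 143.206)| = 247.751 km/h.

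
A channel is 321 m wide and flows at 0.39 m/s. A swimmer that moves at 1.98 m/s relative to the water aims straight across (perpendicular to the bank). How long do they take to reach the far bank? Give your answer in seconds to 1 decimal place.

The component of the swimmer's velocity perpendicular to the bank is 1.98 m/s.
The flow acts along the bank and has no component across it.
Time = 321 / 1.980 = 162.121 s.

162.1 s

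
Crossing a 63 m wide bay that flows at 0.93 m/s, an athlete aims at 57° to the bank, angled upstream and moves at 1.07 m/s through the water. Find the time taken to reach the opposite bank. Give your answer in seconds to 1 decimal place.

70.2 s

The component of the athlete's velocity perpendicular to the bank is 1.07 × sin 57° = 0.897 m/s.
Only the cross-stream component determines the crossing time; the current contributes nothing perpendicular to the bank.
Time = 63 / 0.897 = 70.205 s.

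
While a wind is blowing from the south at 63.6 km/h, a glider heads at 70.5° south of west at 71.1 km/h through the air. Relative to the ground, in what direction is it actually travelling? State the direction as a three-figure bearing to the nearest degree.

Taking east as x and north as y: velocity relative to the air = (-23.734, -67.022) km/h; the air relative to ground = (0.000, 63.600) km/h.
Velocity relative to ground = (-23.734, -67.022) + (0.000, 63.600) = (-23.734, -3.422) km/h.
Bearing = atan2(-23.73, -3.42) = 261.80° clockwise from north.

262°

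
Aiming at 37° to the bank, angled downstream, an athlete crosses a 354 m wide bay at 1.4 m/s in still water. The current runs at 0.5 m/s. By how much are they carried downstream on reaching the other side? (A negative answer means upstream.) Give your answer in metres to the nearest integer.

680 m

Perpendicular speed = 0.843 m/s; crossing time = 354 / 0.843 = 420.158 s.
Net downstream speed = 1.618 m/s.
Drift = 1.618 × 420.158 = 679.853 m (downstream).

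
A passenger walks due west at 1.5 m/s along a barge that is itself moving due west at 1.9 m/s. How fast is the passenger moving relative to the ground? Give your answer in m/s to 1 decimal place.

3.4 m/s

Taking east as x and north as y: barge velocity = (-1.900, 0.000) m/s; passenger velocity relative to barge = (-1.500, 0.000) m/s.
Velocity relative to ground = (-1.900, 0.000) + (-1.500, 0.000) = (-3.400, 0.000) m/s.
Speed = |(-3.400, 0.000)| = 3.400 m/s.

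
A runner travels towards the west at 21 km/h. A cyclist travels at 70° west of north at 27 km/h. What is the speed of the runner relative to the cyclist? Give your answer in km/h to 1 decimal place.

10.2 km/h

Taking east as x and north as y: runner velocity = (-21.000, 0.000) km/h; cyclist velocity = (-25.372, 9.235) km/h.
Velocity of runner relative to cyclist = (-21.000, 0.000) − (-25.372, 9.235) = (4.372, -9.235) km/h.
Magnitude = |(4.372, -9.235)| = 10.217 km/h.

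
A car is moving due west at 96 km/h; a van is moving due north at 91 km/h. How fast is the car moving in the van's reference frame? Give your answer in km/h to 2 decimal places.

Taking east as x and north as y: car velocity = (-96.000, 0.000) km/h; van velocity = (0.000, 91.000) km/h.
Velocity of car relative to van = (-96.000, 0.000) − (0.000, 91.000) = (-96.000, -91.000) km/h.
Magnitude = |(-96.000, -91.000)| = 132.276 km/h.

132.28 km/h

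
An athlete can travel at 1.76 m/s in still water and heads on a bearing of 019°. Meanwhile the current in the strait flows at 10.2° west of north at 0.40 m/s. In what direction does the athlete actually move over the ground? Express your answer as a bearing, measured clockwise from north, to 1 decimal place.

Taking east as x and north as y: velocity relative to the water = (0.573, 1.664) m/s; the water relative to ground = (-0.071, 0.394) m/s.
Velocity relative to ground = (0.573, 1.664) + (-0.071, 0.394) = (0.502, 2.058) m/s.
Bearing = atan2(0.50, 2.06) = 13.71° clockwise from north.

013.7°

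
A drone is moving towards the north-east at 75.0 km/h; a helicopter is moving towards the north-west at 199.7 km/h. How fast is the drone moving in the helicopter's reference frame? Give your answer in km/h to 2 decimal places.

213.32 km/h

Taking east as x and north as y: drone velocity = (53.033, 53.033) km/h; helicopter velocity = (-141.209, 141.209) km/h.
Velocity of drone relative to helicopter = (53.033, 53.033) − (-141.209, 141.209) = (194.242, -88.176) km/h.
Magnitude = |(194.242, -88.176)| = 213.319 km/h.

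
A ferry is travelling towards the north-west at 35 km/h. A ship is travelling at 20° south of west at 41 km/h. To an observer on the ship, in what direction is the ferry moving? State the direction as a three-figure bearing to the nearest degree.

020°

Taking east as x and north as y: ferry velocity = (-24.749, 24.749) km/h; ship velocity = (-38.527, -14.023) km/h.
Velocity of ferry relative to ship = (-24.749, 24.749) − (-38.527, -14.023) = (13.779, 38.772) km/h.
Bearing = atan2(13.78, 38.77) = 19.56° clockwise from north.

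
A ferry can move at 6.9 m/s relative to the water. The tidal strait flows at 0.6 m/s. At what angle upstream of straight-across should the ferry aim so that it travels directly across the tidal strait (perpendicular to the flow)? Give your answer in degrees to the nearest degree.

5°

To cancel the current, the upstream component of the ferry's velocity must equal the flow: 6.9 sin θ = 0.6.
sin θ = 0.6 / 6.9 = 0.0870.
θ = arcsin(0.0870) = 4.989°.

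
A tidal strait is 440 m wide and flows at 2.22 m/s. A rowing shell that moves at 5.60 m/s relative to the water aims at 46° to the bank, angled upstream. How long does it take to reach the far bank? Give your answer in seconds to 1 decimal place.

The component of the rowing shell's velocity perpendicular to the bank is 5.60 × sin 46° = 4.028 m/s.
The current is parallel to the bank, so it does not affect the crossing time.
Time = 440 / 4.028 = 109.227 s.

109.2 s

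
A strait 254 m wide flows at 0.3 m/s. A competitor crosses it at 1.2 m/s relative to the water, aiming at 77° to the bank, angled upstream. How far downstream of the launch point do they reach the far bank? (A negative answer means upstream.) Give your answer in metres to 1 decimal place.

6.5 m

Perpendicular speed = 1.169 m/s; crossing time = 254 / 1.169 = 217.234 s.
Net downstream speed = 0.030 m/s.
Drift = 0.030 × 217.234 = 6.530 m (downstream).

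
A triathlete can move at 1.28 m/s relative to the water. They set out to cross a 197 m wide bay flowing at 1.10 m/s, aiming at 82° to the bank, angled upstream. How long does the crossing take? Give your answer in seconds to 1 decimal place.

The component of the triathlete's velocity perpendicular to the bank is 1.28 × sin 82° = 1.268 m/s.
Only the cross-stream component determines the crossing time; the current contributes nothing perpendicular to the bank.
Time = 197 / 1.268 = 155.419 s.

155.4 s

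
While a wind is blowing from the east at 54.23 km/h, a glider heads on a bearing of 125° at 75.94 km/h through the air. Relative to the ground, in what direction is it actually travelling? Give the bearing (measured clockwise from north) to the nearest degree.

Taking east as x and north as y: velocity relative to the air = (62.206, -43.557) km/h; the air relative to ground = (-54.230, 0.000) km/h.
Velocity relative to ground = (62.206, -43.557) + (-54.230, 0.000) = (7.976, -43.557) km/h.
Bearing = atan2(7.98, -43.56) = 169.62° clockwise from north.

170°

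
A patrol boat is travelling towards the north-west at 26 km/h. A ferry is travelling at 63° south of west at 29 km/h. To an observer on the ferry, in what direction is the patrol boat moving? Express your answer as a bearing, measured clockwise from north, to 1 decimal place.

353.3°

Taking east as x and north as y: patrol boat velocity = (-18.385, 18.385) km/h; ferry velocity = (-13.166, -25.839) km/h.
Velocity of patrol boat relative to ferry = (-18.385, 18.385) − (-13.166, -25.839) = (-5.219, 44.224) km/h.
Bearing = atan2(-5.22, 44.22) = 353.27° clockwise from north.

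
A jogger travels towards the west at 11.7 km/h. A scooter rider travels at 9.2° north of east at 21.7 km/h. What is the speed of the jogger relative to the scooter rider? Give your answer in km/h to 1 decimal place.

33.3 km/h

Taking east as x and north as y: jogger velocity = (-11.700, 0.000) km/h; scooter rider velocity = (21.421, 3.469) km/h.
Velocity of jogger relative to scooter rider = (-11.700, 0.000) − (21.421, 3.469) = (-33.121, -3.469) km/h.
Magnitude = |(-33.121, -3.469)| = 33.302 km/h.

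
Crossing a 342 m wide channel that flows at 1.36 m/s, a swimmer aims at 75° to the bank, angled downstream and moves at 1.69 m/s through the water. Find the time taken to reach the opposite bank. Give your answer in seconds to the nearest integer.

The component of the swimmer's velocity perpendicular to the bank is 1.69 × sin 75° = 1.632 m/s.
The current is parallel to the bank, so it does not affect the crossing time.
Time = 342 / 1.632 = 209.506 s.

210 s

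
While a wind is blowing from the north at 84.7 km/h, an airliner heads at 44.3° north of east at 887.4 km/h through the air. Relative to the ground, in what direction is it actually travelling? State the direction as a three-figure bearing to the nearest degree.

Taking east as x and north as y: velocity relative to the air = (635.106, 619.774) km/h; the air relative to ground = (0.000, -84.700) km/h.
Velocity relative to ground = (635.106, 619.774) + (0.000, -84.700) = (635.106, 535.074) km/h.
Bearing = atan2(635.11, 535.07) = 49.89° clockwise from north.

050°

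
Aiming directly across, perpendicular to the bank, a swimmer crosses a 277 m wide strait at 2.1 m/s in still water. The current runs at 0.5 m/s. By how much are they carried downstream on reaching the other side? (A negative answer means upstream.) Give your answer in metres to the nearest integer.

Perpendicular speed = 2.100 m/s; crossing time = 277 / 2.100 = 131.905 s.
Net downstream speed = 0.500 m/s.
Drift = 0.500 × 131.905 = 65.952 m (downstream).

66 m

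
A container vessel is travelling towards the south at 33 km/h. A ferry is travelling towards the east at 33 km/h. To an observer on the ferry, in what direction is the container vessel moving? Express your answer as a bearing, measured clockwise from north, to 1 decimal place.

Taking east as x and north as y: container vessel velocity = (0.000, -33.000) km/h; ferry velocity = (33.000, 0.000) km/h.
Velocity of container vessel relative to ferry = (0.000, -33.000) − (33.000, 0.000) = (-33.000, -33.000) km/h.
Bearing = atan2(-33.00, -33.00) = 225.00° clockwise from north.

225.0°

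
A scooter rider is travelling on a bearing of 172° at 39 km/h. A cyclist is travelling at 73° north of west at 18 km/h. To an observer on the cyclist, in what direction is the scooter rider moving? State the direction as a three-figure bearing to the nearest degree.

169°

Taking east as x and north as y: scooter rider velocity = (5.428, -38.620) km/h; cyclist velocity = (-5.263, 17.213) km/h.
Velocity of scooter rider relative to cyclist = (5.428, -38.620) − (-5.263, 17.213) = (10.690, -55.834) km/h.
Bearing = atan2(10.69, -55.83) = 169.16° clockwise from north.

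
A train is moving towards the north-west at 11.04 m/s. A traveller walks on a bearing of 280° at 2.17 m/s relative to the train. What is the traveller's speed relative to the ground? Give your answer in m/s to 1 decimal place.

Taking east as x and north as y: train velocity = (-7.806, 7.806) m/s; traveller velocity relative to train = (-2.137, 0.377) m/s.
Velocity relative to ground = (-7.806, 7.806) + (-2.137, 0.377) = (-9.943, 8.183) m/s.
Speed = |(-9.943, 8.183)| = 12.878 m/s.

12.9 m/s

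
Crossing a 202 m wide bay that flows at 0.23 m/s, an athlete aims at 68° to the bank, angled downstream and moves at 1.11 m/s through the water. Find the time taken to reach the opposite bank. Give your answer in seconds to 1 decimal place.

196.3 s

The component of the athlete's velocity perpendicular to the bank is 1.11 × sin 68° = 1.029 m/s.
The current is parallel to the bank, so it does not affect the crossing time.
Time = 202 / 1.029 = 196.274 s.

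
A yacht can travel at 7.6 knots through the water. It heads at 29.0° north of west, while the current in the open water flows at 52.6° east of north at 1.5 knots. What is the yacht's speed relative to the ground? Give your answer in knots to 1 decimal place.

Taking east as x and north as y: velocity relative to the water = (-6.647, 3.685) knots; the water relative to ground = (1.192, 0.911) knots.
Velocity relative to ground = (-6.647, 3.685) + (1.192, 0.911) = (-5.455, 4.596) knots.
Speed = |(-5.455, 4.596)| = 7.133 knots.

7.1 knots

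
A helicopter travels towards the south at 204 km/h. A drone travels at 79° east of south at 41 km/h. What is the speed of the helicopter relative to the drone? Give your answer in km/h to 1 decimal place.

200.3 km/h

Taking east as x and north as y: helicopter velocity = (0.000, -204.000) km/h; drone velocity = (40.247, -7.823) km/h.
Velocity of helicopter relative to drone = (0.000, -204.000) − (40.247, -7.823) = (-40.247, -196.177) km/h.
Magnitude = |(-40.247, -196.177)| = 200.263 km/h.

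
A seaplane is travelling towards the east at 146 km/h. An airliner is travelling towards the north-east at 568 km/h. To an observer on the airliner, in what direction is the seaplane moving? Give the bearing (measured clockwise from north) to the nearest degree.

Taking east as x and north as y: seaplane velocity = (146.000, 0.000) km/h; airliner velocity = (401.637, 401.637) km/h.
Velocity of seaplane relative to airliner = (146.000, 0.000) − (401.637, 401.637) = (-255.637, -401.637) km/h.
Bearing = atan2(-255.64, -401.64) = 212.48° clockwise from north.

212°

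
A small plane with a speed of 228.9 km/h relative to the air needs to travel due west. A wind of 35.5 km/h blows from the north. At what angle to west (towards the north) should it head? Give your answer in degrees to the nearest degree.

The wind pushes perpendicular to the desired track; the heading must have a component into the wind equal to 35.5 km/h: 228.9 sin θ = 35.5.
sin θ = 0.1551, so θ = 8.922°.

9°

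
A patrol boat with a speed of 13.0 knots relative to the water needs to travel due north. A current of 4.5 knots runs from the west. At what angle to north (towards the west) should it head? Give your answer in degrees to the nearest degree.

The current pushes perpendicular to the desired track; the heading must have a component into the current equal to 4.5 knots: 13.0 sin θ = 4.5.
sin θ = 0.3462, so θ = 20.252°.

20°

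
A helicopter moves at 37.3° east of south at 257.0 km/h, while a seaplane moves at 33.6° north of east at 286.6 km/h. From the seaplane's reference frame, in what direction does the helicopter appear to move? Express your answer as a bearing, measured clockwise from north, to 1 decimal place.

Taking east as x and north as y: helicopter velocity = (155.739, -204.437) km/h; seaplane velocity = (238.715, 158.602) km/h.
Velocity of helicopter relative to seaplane = (155.739, -204.437) − (238.715, 158.602) = (-82.976, -363.039) km/h.
Bearing = atan2(-82.98, -363.04) = 192.87° clockwise from north.

192.9°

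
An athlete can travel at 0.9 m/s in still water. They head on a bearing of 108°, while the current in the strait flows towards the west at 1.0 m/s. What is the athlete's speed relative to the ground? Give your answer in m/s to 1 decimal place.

Taking east as x and north as y: velocity relative to the water = (0.856, -0.278) m/s; the water relative to ground = (-1.000, 0.000) m/s.
Velocity relative to ground = (0.856, -0.278) + (-1.000, 0.000) = (-0.144, -0.278) m/s.
Speed = |(-0.144, -0.278)| = 0.313 m/s.

0.3 m/s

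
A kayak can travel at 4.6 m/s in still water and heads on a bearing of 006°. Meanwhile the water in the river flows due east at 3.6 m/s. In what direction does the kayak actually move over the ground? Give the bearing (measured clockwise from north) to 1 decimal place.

Taking east as x and north as y: velocity relative to the water = (0.481, 4.575) m/s; the water relative to ground = (3.600, 0.000) m/s.
Velocity relative to ground = (0.481, 4.575) + (3.600, 0.000) = (4.081, 4.575) m/s.
Bearing = atan2(4.08, 4.57) = 41.73° clockwise from north.

041.7°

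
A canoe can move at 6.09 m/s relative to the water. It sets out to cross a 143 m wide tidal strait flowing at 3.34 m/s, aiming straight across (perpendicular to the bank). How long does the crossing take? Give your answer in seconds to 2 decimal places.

The component of the canoe's velocity perpendicular to the bank is 6.09 m/s.
The flow acts along the bank and has no component across it.
Time = 143 / 6.090 = 23.481 s.

23.48 s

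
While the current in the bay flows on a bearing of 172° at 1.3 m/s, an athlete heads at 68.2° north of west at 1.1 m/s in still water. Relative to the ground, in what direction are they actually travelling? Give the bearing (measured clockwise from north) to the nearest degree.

Taking east as x and north as y: velocity relative to the water = (-0.409, 1.021) m/s; the water relative to ground = (0.181, -1.287) m/s.
Velocity relative to ground = (-0.409, 1.021) + (0.181, -1.287) = (-0.228, -0.266) m/s.
Bearing = atan2(-0.23, -0.27) = 220.55° clockwise from north.

221°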